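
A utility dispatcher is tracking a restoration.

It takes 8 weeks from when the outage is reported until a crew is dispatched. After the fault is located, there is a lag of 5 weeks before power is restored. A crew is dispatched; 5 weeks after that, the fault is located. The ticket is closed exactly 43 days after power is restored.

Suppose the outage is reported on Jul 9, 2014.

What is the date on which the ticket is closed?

Dec 25, 2014

The outage is reported: Jul 9, 2014.
A crew is dispatched: Jul 9, 2014 + 8 weeks = Sep 3, 2014.
The fault is located: Sep 3, 2014 + 5 weeks = Oct 8, 2014.
Power is restored: Oct 8, 2014 + 5 weeks = Nov 12, 2014.
The ticket is closed: Nov 12, 2014 + 43 days = Dec 25, 2014.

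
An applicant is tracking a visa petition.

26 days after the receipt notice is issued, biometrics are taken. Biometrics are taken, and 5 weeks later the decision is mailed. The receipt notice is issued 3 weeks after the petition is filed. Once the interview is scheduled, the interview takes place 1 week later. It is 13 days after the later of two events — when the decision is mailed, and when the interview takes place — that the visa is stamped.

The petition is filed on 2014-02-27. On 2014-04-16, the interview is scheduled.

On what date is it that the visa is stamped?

2014-06-02

The petition is filed: Feb 27, 2014.
The receipt notice is issued: Feb 27, 2014 + 3 weeks = Mar 20, 2014.
Biometrics are taken: Mar 20, 2014 + 26 days = Apr 15, 2014.
The decision is mailed: Apr 15, 2014 + 5 weeks = May 20, 2014.
The interview is scheduled: Apr 16, 2014.
The interview takes place: Apr 16, 2014 + 1 week = Apr 23, 2014.
Both prerequisites met — the decision is mailed (May 20, 2014), the interview takes place (Apr 23, 2014); the later is May 20, 2014.
The visa is stamped: May 20, 2014 + 13 days = Jun 2, 2014.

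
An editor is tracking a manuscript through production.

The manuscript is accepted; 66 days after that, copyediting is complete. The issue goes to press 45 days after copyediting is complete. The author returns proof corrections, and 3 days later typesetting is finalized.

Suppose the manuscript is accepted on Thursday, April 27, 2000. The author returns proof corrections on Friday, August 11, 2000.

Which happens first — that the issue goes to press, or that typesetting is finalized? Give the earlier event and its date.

Typesetting is finalized — Monday, August 14, 2000

The manuscript is accepted: Apr 27, 2000.
Copyediting is complete: Apr 27, 2000 + 66 days = Jul 2, 2000.
The issue goes to press: Jul 2, 2000 + 45 days = Aug 16, 2000.
The author returns proof corrections: Aug 11, 2000.
Typesetting is finalized: Aug 11, 2000 + 3 days = Aug 14, 2000.
Comparing: the issue goes to press on Aug 16, 2000 vs typesetting is finalized on Aug 14, 2000. Earlier: typesetting is finalized.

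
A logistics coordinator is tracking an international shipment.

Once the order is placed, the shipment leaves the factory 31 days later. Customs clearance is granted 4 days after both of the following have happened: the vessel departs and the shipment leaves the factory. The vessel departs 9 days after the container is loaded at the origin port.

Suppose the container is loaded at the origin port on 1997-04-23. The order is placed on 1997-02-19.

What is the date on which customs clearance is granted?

1997-05-06

The container is loaded at the origin port: Apr 23, 1997.
The vessel departs: Apr 23, 1997 + 9 days = May 2, 1997.
The order is placed: Feb 19, 1997.
The shipment leaves the factory: Feb 19, 1997 + 31 days = Mar 22, 1997.
Both prerequisites met — the vessel departs (May 2, 1997), the shipment leaves the factory (Mar 22, 1997); the later is May 2, 1997.
Customs clearance is granted: May 2, 1997 + 4 days = May 6, 1997.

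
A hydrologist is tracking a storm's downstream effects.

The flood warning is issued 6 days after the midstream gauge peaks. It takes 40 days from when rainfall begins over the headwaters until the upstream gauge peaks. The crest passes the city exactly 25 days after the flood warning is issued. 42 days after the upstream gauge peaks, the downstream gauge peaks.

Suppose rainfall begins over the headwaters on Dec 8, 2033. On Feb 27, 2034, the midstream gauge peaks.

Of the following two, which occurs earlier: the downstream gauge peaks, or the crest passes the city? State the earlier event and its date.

The downstream gauge peaks — Feb 28, 2034

Rainfall begins over the headwaters: Dec 8, 2033.
The upstream gauge peaks: Dec 8, 2033 + 40 days = Jan 17, 2034.
The downstream gauge peaks: Jan 17, 2034 + 42 days = Feb 28, 2034.
The midstream gauge peaks: Feb 27, 2034.
The flood warning is issued: Feb 27, 2034 + 6 days = Mar 5, 2034.
The crest passes the city: Mar 5, 2034 + 25 days = Mar 30, 2034.
Comparing: the downstream gauge peaks on Feb 28, 2034 vs the crest passes the city on Mar 30, 2034. Earlier: the downstream gauge peaks.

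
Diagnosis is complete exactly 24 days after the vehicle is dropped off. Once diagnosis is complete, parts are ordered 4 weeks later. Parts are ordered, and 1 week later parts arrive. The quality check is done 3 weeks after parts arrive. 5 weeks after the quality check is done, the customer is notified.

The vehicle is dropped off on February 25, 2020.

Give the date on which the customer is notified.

June 19, 2020

The vehicle is dropped off: Feb 25, 2020.
Diagnosis is complete: Feb 25, 2020 + 24 days = Mar 20, 2020.
Parts are ordered: Mar 20, 2020 + 4 weeks = Apr 17, 2020.
Parts arrive: Apr 17, 2020 + 1 week = Apr 24, 2020.
The quality check is done: Apr 24, 2020 + 3 weeks = May 15, 2020.
The customer is notified: May 15, 2020 + 5 weeks = Jun 19, 2020.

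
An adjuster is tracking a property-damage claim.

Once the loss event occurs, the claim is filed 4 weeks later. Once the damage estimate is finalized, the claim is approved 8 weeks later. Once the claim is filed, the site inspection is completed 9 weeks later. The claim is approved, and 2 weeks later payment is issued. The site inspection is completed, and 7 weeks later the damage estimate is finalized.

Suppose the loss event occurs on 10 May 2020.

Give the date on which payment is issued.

6 December 2020

The loss event occurs: May 10, 2020.
The claim is filed: May 10, 2020 + 4 weeks = Jun 7, 2020.
The site inspection is completed: Jun 7, 2020 + 9 weeks = Aug 9, 2020.
The damage estimate is finalized: Aug 9, 2020 + 7 weeks = Sep 27, 2020.
The claim is approved: Sep 27, 2020 + 8 weeks = Nov 22, 2020.
Payment is issued: Nov 22, 2020 + 2 weeks = Dec 6, 2020.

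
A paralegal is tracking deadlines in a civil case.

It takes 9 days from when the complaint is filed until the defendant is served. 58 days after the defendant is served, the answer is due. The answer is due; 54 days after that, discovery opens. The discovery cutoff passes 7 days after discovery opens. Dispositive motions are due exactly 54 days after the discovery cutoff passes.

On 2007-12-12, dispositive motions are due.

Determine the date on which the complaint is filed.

Dispositive motions are due: Dec 12, 2007.
The discovery cutoff passes: Dec 12, 2007 − 54 days = Oct 19, 2007.
Discovery opens: Oct 19, 2007 − 7 days = Oct 12, 2007.
The answer is due: Oct 12, 2007 − 54 days = Aug 19, 2007.
The defendant is served: Aug 19, 2007 − 58 days = Jun 22, 2007.
The complaint is filed: Jun 22, 2007 − 9 days = Jun 13, 2007.

2007-06-13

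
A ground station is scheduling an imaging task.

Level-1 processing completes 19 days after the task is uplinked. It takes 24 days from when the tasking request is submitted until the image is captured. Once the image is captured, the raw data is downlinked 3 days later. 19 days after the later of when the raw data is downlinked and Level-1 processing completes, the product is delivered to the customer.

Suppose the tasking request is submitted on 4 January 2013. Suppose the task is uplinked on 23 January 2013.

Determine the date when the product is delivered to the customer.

2 March 2013

The tasking request is submitted: Jan 4, 2013.
The image is captured: Jan 4, 2013 + 24 days = Jan 28, 2013.
The raw data is downlinked: Jan 28, 2013 + 3 days = Jan 31, 2013.
The task is uplinked: Jan 23, 2013.
Level-1 processing completes: Jan 23, 2013 + 19 days = Feb 11, 2013.
Both prerequisites met — the raw data is downlinked (Jan 31, 2013), Level-1 processing completes (Feb 11, 2013); the later is Feb 11, 2013.
The product is delivered to the customer: Feb 11, 2013 + 19 days = Mar 2, 2013.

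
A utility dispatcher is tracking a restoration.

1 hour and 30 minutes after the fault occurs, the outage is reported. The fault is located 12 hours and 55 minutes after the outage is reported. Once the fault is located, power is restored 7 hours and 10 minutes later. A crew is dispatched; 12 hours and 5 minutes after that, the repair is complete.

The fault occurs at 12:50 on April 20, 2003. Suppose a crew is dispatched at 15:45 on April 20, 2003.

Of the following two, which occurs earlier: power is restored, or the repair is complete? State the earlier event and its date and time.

The repair is complete — 03:50 on April 21, 2003

The fault occurs: 12:50 Apr 20, 2003.
The outage is reported: 12:50 Apr 20, 2003 + 1h30m = 14:20 Apr 20, 2003.
The fault is located: 14:20 Apr 20, 2003 + 12h55m = 03:15 Apr 21, 2003.
Power is restored: 03:15 Apr 21, 2003 + 7h10m = 10:25 Apr 21, 2003.
A crew is dispatched: 15:45 Apr 20, 2003.
The repair is complete: 15:45 Apr 20, 2003 + 12h05m = 03:50 Apr 21, 2003.
Comparing: power is restored at 10:25 Apr 21, 2003 vs the repair is complete at 03:50 Apr 21, 2003. Earlier: the repair is complete.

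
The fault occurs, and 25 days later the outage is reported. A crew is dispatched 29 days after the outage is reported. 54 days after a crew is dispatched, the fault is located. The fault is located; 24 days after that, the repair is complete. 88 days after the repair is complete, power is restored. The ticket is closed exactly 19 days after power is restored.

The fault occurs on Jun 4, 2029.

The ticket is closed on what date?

Jan 29, 2030

The fault occurs: Jun 4, 2029.
The outage is reported: Jun 4, 2029 + 25 days = Jun 29, 2029.
A crew is dispatched: Jun 29, 2029 + 29 days = Jul 28, 2029.
The fault is located: Jul 28, 2029 + 54 days = Sep 20, 2029.
The repair is complete: Sep 20, 2029 + 24 days = Oct 14, 2029.
Power is restored: Oct 14, 2029 + 88 days = Jan 10, 2030.
The ticket is closed: Jan 10, 2030 + 19 days = Jan 29, 2030.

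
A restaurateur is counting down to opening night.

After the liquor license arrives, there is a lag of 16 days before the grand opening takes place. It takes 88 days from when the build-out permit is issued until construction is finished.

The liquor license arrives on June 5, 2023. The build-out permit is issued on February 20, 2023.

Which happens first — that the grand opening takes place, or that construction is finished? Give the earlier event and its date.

The liquor license arrives: Jun 5, 2023.
The grand opening takes place: Jun 5, 2023 + 16 days = Jun 21, 2023.
The build-out permit is issued: Feb 20, 2023.
Construction is finished: Feb 20, 2023 + 88 days = May 19, 2023.
Comparing: the grand opening takes place on Jun 21, 2023 vs construction is finished on May 19, 2023. Earlier: construction is finished.

Construction is finished — May 19, 2023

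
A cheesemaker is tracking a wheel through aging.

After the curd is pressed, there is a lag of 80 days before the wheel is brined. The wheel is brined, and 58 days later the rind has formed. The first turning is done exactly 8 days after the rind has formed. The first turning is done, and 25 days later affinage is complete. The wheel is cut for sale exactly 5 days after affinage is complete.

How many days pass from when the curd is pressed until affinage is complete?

171 days

Causal path: the curd is pressed → the wheel is brined → the rind has formed → the first turning is done → affinage is complete.
Total delay along the path: 80 + 58 + 8 + 25 = 171 days.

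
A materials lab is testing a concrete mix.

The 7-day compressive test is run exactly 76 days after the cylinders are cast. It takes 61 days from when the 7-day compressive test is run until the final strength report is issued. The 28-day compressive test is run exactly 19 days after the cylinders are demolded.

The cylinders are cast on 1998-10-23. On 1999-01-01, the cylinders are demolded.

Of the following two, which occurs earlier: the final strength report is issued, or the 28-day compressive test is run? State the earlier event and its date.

The 28-day compressive test is run — 1999-01-20

The cylinders are cast: Oct 23, 1998.
The 7-day compressive test is run: Oct 23, 1998 + 76 days = Jan 7, 1999.
The final strength report is issued: Jan 7, 1999 + 61 days = Mar 9, 1999.
The cylinders are demolded: Jan 1, 1999.
The 28-day compressive test is run: Jan 1, 1999 + 19 days = Jan 20, 1999.
Comparing: the final strength report is issued on Mar 9, 1999 vs the 28-day compressive test is run on Jan 20, 1999. Earlier: the 28-day compressive test is run.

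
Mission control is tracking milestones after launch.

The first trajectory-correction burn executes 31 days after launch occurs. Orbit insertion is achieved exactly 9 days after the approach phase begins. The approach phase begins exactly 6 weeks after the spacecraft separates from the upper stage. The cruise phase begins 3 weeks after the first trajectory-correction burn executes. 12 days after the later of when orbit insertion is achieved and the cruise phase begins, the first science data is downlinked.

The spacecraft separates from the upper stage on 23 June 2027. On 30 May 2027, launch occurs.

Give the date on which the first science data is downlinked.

The spacecraft separates from the upper stage: Jun 23, 2027.
The approach phase begins: Jun 23, 2027 + 6 weeks = Aug 4, 2027.
Orbit insertion is achieved: Aug 4, 2027 + 9 days = Aug 13, 2027.
Launch occurs: May 30, 2027.
The first trajectory-correction burn executes: May 30, 2027 + 31 days = Jun 30, 2027.
The cruise phase begins: Jun 30, 2027 + 3 weeks = Jul 21, 2027.
Both prerequisites met — orbit insertion is achieved (Aug 13, 2027), the cruise phase begins (Jul 21, 2027); the later is Aug 13, 2027.
The first science data is downlinked: Aug 13, 2027 + 12 days = Aug 25, 2027.

25 August 2027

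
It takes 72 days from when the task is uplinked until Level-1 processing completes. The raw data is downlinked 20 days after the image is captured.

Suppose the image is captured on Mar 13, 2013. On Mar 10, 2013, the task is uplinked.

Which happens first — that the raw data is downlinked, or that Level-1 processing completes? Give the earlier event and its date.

The raw data is downlinked — Apr 2, 2013

The image is captured: Mar 13, 2013.
The raw data is downlinked: Mar 13, 2013 + 20 days = Apr 2, 2013.
The task is uplinked: Mar 10, 2013.
Level-1 processing completes: Mar 10, 2013 + 72 days = May 21, 2013.
Comparing: the raw data is downlinked on Apr 2, 2013 vs Level-1 processing completes on May 21, 2013. Earlier: the raw data is downlinked.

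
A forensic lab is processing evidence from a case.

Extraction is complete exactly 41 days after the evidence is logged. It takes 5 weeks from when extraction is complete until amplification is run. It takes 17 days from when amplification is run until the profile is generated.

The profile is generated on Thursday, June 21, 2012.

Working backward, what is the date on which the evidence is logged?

The profile is generated: Jun 21, 2012.
Amplification is run: Jun 21, 2012 − 17 days = Jun 4, 2012.
Extraction is complete: Jun 4, 2012 − 5 weeks = Apr 30, 2012.
The evidence is logged: Apr 30, 2012 − 41 days = Mar 20, 2012.

Tuesday, March 20, 2012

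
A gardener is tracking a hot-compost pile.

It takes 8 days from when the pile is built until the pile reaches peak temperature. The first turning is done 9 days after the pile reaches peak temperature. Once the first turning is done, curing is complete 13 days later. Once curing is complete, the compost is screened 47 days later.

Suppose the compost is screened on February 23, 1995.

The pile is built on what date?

December 8, 1994

The compost is screened: Feb 23, 1995.
Curing is complete: Feb 23, 1995 − 47 days = Jan 7, 1995.
The first turning is done: Jan 7, 1995 − 13 days = Dec 25, 1994.
The pile reaches peak temperature: Dec 25, 1994 − 9 days = Dec 16, 1994.
The pile is built: Dec 16, 1994 − 8 days = Dec 8, 1994.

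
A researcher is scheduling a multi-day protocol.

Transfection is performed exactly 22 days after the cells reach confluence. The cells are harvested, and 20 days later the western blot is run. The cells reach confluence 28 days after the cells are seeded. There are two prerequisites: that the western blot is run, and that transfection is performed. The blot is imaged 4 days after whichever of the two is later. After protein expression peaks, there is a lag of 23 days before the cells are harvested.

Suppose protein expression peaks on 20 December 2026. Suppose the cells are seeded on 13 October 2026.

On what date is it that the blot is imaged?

5 February 2027

Protein expression peaks: Dec 20, 2026.
The cells are harvested: Dec 20, 2026 + 23 days = Jan 12, 2027.
The western blot is run: Jan 12, 2027 + 20 days = Feb 1, 2027.
The cells are seeded: Oct 13, 2026.
The cells reach confluence: Oct 13, 2026 + 28 days = Nov 10, 2026.
Transfection is performed: Nov 10, 2026 + 22 days = Dec 2, 2026.
Both prerequisites met — the western blot is run (Feb 1, 2027), transfection is performed (Dec 2, 2026); the later is Feb 1, 2027.
The blot is imaged: Feb 1, 2027 + 4 days = Feb 5, 2027.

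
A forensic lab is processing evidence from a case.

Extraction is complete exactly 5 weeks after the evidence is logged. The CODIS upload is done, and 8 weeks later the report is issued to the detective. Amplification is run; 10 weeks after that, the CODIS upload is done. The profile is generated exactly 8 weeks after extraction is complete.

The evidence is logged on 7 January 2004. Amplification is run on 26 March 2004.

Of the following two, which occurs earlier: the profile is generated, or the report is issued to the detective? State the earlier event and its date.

The evidence is logged: Jan 7, 2004.
Extraction is complete: Jan 7, 2004 + 5 weeks = Feb 11, 2004.
The profile is generated: Feb 11, 2004 + 8 weeks = Apr 7, 2004.
Amplification is run: Mar 26, 2004.
The CODIS upload is done: Mar 26, 2004 + 10 weeks = Jun 4, 2004.
The report is issued to the detective: Jun 4, 2004 + 8 weeks = Jul 30, 2004.
Comparing: the profile is generated on Apr 7, 2004 vs the report is issued to the detective on Jul 30, 2004. Earlier: the profile is generated.

The profile is generated — 7 April 2004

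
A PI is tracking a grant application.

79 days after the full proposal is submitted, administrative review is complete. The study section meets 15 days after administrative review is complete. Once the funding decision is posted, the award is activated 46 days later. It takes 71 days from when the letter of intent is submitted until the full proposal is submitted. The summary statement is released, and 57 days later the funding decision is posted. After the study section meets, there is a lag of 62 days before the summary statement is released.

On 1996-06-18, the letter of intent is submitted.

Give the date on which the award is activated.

1997-05-14

The letter of intent is submitted: Jun 18, 1996.
The full proposal is submitted: Jun 18, 1996 + 71 days = Aug 28, 1996.
Administrative review is complete: Aug 28, 1996 + 79 days = Nov 15, 1996.
The study section meets: Nov 15, 1996 + 15 days = Nov 30, 1996.
The summary statement is released: Nov 30, 1996 + 62 days = Jan 31, 1997.
The funding decision is posted: Jan 31, 1997 + 57 days = Mar 29, 1997.
The award is activated: Mar 29, 1997 + 46 days = May 14, 1997.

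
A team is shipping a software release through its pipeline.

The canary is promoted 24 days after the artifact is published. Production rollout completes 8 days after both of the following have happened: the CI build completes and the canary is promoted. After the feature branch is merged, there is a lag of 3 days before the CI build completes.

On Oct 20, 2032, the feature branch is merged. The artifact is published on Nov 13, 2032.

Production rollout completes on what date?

Dec 15, 2032

The feature branch is merged: Oct 20, 2032.
The CI build completes: Oct 20, 2032 + 3 days = Oct 23, 2032.
The artifact is published: Nov 13, 2032.
The canary is promoted: Nov 13, 2032 + 24 days = Dec 7, 2032.
Both prerequisites met — the CI build completes (Oct 23, 2032), the canary is promoted (Dec 7, 2032); the later is Dec 7, 2032.
Production rollout completes: Dec 7, 2032 + 8 days = Dec 15, 2032.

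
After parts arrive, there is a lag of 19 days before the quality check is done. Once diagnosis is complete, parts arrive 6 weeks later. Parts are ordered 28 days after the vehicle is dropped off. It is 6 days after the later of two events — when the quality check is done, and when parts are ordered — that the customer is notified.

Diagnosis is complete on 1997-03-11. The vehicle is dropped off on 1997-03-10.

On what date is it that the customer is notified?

1997-05-17

Diagnosis is complete: Mar 11, 1997.
Parts arrive: Mar 11, 1997 + 6 weeks = Apr 22, 1997.
The quality check is done: Apr 22, 1997 + 19 days = May 11, 1997.
The vehicle is dropped off: Mar 10, 1997.
Parts are ordered: Mar 10, 1997 + 28 days = Apr 7, 1997.
Both prerequisites met — the quality check is done (May 11, 1997), parts are ordered (Apr 7, 1997); the later is May 11, 1997.
The customer is notified: May 11, 1997 + 6 days = May 17, 1997.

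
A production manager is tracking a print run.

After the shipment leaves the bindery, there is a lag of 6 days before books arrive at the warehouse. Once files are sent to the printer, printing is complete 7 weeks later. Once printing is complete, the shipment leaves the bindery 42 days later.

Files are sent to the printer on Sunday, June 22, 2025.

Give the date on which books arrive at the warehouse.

Saturday, September 27, 2025

Files are sent to the printer: Jun 22, 2025.
Printing is complete: Jun 22, 2025 + 7 weeks = Aug 10, 2025.
The shipment leaves the bindery: Aug 10, 2025 + 42 days = Sep 21, 2025.
Books arrive at the warehouse: Sep 21, 2025 + 6 days = Sep 27, 2025.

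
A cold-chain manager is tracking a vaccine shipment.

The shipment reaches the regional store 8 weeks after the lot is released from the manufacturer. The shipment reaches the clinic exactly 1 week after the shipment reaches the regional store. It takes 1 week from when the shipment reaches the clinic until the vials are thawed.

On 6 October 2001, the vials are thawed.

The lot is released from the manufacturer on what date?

28 July 2001

The vials are thawed: Oct 6, 2001.
The shipment reaches the clinic: Oct 6, 2001 − 1 week = Sep 29, 2001.
The shipment reaches the regional store: Sep 29, 2001 − 1 week = Sep 22, 2001.
The lot is released from the manufacturer: Sep 22, 2001 − 8 weeks = Jul 28, 2001.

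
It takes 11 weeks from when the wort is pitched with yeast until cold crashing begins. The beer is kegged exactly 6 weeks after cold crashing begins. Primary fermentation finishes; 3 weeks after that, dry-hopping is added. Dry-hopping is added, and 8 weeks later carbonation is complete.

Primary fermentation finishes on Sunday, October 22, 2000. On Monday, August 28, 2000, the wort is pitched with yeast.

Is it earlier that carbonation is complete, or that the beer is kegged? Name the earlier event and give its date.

The beer is kegged — Monday, December 25, 2000

Primary fermentation finishes: Oct 22, 2000.
Dry-hopping is added: Oct 22, 2000 + 3 weeks = Nov 12, 2000.
Carbonation is complete: Nov 12, 2000 + 8 weeks = Jan 7, 2001.
The wort is pitched with yeast: Aug 28, 2000.
Cold crashing begins: Aug 28, 2000 + 11 weeks = Nov 13, 2000.
The beer is kegged: Nov 13, 2000 + 6 weeks = Dec 25, 2000.
Comparing: carbonation is complete on Jan 7, 2001 vs the beer is kegged on Dec 25, 2000. Earlier: the beer is kegged.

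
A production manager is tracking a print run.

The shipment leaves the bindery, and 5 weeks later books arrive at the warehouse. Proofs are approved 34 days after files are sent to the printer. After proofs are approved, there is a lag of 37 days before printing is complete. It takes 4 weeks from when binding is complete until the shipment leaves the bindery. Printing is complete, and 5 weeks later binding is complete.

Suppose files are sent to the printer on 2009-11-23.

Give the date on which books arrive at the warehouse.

2010-05-11

Files are sent to the printer: Nov 23, 2009.
Proofs are approved: Nov 23, 2009 + 34 days = Dec 27, 2009.
Printing is complete: Dec 27, 2009 + 37 days = Feb 2, 2010.
Binding is complete: Feb 2, 2010 + 5 weeks = Mar 9, 2010.
The shipment leaves the bindery: Mar 9, 2010 + 4 weeks = Apr 6, 2010.
Books arrive at the warehouse: Apr 6, 2010 + 5 weeks = May 11, 2010.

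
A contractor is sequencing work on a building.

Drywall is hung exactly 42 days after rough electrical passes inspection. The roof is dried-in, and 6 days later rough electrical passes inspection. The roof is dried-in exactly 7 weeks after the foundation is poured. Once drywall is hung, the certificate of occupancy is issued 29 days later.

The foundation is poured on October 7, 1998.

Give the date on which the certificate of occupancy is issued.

The foundation is poured: Oct 7, 1998.
The roof is dried-in: Oct 7, 1998 + 7 weeks = Nov 25, 1998.
Rough electrical passes inspection: Nov 25, 1998 + 6 days = Dec 1, 1998.
Drywall is hung: Dec 1, 1998 + 42 days = Jan 12, 1999.
The certificate of occupancy is issued: Jan 12, 1999 + 29 days = Feb 10, 1999.

February 10, 1999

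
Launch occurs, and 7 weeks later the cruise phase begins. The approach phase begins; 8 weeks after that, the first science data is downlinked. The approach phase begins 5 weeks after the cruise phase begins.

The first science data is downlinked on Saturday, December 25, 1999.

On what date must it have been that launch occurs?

Saturday, August 7, 1999

The first science data is downlinked: Dec 25, 1999.
The approach phase begins: Dec 25, 1999 − 8 weeks = Oct 30, 1999.
The cruise phase begins: Oct 30, 1999 − 5 weeks = Sep 25, 1999.
Launch occurs: Sep 25, 1999 − 7 weeks = Aug 7, 1999.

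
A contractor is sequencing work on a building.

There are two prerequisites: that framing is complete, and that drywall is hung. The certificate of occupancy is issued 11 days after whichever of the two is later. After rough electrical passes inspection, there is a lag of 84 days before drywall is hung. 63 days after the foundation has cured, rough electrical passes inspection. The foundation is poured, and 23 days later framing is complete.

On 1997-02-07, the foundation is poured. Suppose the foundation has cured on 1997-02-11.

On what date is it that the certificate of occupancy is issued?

1997-07-19

The foundation is poured: Feb 7, 1997.
Framing is complete: Feb 7, 1997 + 23 days = Mar 2, 1997.
The foundation has cured: Feb 11, 1997.
Rough electrical passes inspection: Feb 11, 1997 + 63 days = Apr 15, 1997.
Drywall is hung: Apr 15, 1997 + 84 days = Jul 8, 1997.
Both prerequisites met — framing is complete (Mar 2, 1997), drywall is hung (Jul 8, 1997); the later is Jul 8, 1997.
The certificate of occupancy is issued: Jul 8, 1997 + 11 days = Jul 19, 1997.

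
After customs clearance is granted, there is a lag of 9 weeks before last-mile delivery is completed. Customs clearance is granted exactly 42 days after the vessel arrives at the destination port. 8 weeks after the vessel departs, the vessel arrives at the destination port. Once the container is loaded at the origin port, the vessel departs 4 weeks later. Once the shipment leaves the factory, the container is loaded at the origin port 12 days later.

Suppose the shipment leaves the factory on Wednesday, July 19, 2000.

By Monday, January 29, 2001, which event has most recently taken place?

Customs clearance is granted

The shipment leaves the factory: Jul 19, 2000.
The container is loaded at the origin port: Jul 19, 2000 + 12 days = Jul 31, 2000.
The vessel departs: Jul 31, 2000 + 4 weeks = Aug 28, 2000.
The vessel arrives at the destination port: Aug 28, 2000 + 8 weeks = Oct 23, 2000.
Customs clearance is granted: Oct 23, 2000 + 42 days = Dec 4, 2000.
Last-mile delivery is completed: Dec 4, 2000 + 9 weeks = Feb 5, 2001.
Jan 29, 2001 falls between when customs clearance is granted (Dec 4, 2000) and when last-mile delivery is completed (Feb 5, 2001).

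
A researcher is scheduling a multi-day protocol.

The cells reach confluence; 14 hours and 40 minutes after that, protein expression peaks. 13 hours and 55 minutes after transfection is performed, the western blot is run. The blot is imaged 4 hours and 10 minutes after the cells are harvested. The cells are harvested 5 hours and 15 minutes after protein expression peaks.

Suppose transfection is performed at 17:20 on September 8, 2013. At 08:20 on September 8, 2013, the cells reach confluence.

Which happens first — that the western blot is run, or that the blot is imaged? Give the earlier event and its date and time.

The western blot is run — 07:15 on September 9, 2013

Transfection is performed: 17:20 Sep 8, 2013.
The western blot is run: 17:20 Sep 8, 2013 + 13h55m = 07:15 Sep 9, 2013.
The cells reach confluence: 08:20 Sep 8, 2013.
Protein expression peaks: 08:20 Sep 8, 2013 + 14h40m = 23:00 Sep 8, 2013.
The cells are harvested: 23:00 Sep 8, 2013 + 5h15m = 04:15 Sep 9, 2013.
The blot is imaged: 04:15 Sep 9, 2013 + 4h10m = 08:25 Sep 9, 2013.
Comparing: the western blot is run at 07:15 Sep 9, 2013 vs the blot is imaged at 08:25 Sep 9, 2013. Earlier: the western blot is run.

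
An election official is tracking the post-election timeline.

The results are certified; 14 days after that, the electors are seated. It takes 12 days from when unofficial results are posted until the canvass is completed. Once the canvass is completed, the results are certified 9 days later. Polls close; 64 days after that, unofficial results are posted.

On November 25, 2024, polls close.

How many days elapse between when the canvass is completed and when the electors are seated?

23 days

Causal path: the canvass is completed → the results are certified → the electors are seated.
Total delay along the path: 9 + 14 = 23 days.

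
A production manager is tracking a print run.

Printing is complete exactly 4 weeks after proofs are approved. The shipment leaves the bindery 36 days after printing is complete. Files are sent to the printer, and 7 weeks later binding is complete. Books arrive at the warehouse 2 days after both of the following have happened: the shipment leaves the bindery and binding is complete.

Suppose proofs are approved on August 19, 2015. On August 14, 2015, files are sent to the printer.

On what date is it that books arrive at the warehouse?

Proofs are approved: Aug 19, 2015.
Printing is complete: Aug 19, 2015 + 4 weeks = Sep 16, 2015.
The shipment leaves the bindery: Sep 16, 2015 + 36 days = Oct 22, 2015.
Files are sent to the printer: Aug 14, 2015.
Binding is complete: Aug 14, 2015 + 7 weeks = Oct 2, 2015.
Both prerequisites met — the shipment leaves the bindery (Oct 22, 2015), binding is complete (Oct 2, 2015); the later is Oct 22, 2015.
Books arrive at the warehouse: Oct 22, 2015 + 2 days = Oct 24, 2015.

October 24, 2015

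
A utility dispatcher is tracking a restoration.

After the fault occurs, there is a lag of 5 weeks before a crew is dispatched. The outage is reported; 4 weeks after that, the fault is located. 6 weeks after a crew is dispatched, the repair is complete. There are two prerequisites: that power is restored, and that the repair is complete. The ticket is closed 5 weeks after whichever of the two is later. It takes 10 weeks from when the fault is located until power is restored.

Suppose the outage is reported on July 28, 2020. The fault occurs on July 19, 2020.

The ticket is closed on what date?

December 8, 2020

The outage is reported: Jul 28, 2020.
The fault is located: Jul 28, 2020 + 4 weeks = Aug 25, 2020.
Power is restored: Aug 25, 2020 + 10 weeks = Nov 3, 2020.
The fault occurs: Jul 19, 2020.
A crew is dispatched: Jul 19, 2020 + 5 weeks = Aug 23, 2020.
The repair is complete: Aug 23, 2020 + 6 weeks = Oct 4, 2020.
Both prerequisites met — power is restored (Nov 3, 2020), the repair is complete (Oct 4, 2020); the later is Nov 3, 2020.
The ticket is closed: Nov 3, 2020 + 5 weeks = Dec 8, 2020.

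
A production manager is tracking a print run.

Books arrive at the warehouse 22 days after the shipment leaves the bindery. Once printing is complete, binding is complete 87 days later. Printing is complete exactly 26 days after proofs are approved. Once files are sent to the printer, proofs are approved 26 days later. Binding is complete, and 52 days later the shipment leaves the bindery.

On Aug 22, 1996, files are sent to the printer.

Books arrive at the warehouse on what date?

Mar 23, 1997

Files are sent to the printer: Aug 22, 1996.
Proofs are approved: Aug 22, 1996 + 26 days = Sep 17, 1996.
Printing is complete: Sep 17, 1996 + 26 days = Oct 13, 1996.
Binding is complete: Oct 13, 1996 + 87 days = Jan 8, 1997.
The shipment leaves the bindery: Jan 8, 1997 + 52 days = Mar 1, 1997.
Books arrive at the warehouse: Mar 1, 1997 + 22 days = Mar 23, 1997.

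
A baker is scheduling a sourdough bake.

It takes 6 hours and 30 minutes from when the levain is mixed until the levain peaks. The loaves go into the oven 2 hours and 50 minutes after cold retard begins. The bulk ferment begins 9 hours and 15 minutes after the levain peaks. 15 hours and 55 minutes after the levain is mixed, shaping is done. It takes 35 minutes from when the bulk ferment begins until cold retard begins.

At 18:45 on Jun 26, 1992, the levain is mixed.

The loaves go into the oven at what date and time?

13:55 on Jun 27, 1992

The levain is mixed: 18:45 Jun 26, 1992.
The levain peaks: 18:45 Jun 26, 1992 + 6h30m = 01:15 Jun 27, 1992.
The bulk ferment begins: 01:15 Jun 27, 1992 + 9h15m = 10:30 Jun 27, 1992.
Cold retard begins: 10:30 Jun 27, 1992 + 35m = 11:05 Jun 27, 1992.
The loaves go into the oven: 11:05 Jun 27, 1992 + 2h50m = 13:55 Jun 27, 1992.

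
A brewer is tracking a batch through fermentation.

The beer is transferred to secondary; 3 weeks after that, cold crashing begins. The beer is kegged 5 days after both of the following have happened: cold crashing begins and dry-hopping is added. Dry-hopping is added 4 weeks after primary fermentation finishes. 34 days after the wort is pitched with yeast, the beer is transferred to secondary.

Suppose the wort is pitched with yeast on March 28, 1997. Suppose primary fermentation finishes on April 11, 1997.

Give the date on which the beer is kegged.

May 27, 1997

The wort is pitched with yeast: Mar 28, 1997.
The beer is transferred to secondary: Mar 28, 1997 + 34 days = May 1, 1997.
Cold crashing begins: May 1, 1997 + 3 weeks = May 22, 1997.
Primary fermentation finishes: Apr 11, 1997.
Dry-hopping is added: Apr 11, 1997 + 4 weeks = May 9, 1997.
Both prerequisites met — cold crashing begins (May 22, 1997), dry-hopping is added (May 9, 1997); the later is May 22, 1997.
The beer is kegged: May 22, 1997 + 5 days = May 27, 1997.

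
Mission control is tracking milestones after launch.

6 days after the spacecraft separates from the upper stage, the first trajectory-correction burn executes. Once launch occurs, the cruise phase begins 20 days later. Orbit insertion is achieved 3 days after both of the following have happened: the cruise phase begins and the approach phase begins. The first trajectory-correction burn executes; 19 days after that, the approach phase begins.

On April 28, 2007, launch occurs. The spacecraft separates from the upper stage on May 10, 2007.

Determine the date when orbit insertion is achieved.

Launch occurs: Apr 28, 2007.
The cruise phase begins: Apr 28, 2007 + 20 days = May 18, 2007.
The spacecraft separates from the upper stage: May 10, 2007.
The first trajectory-correction burn executes: May 10, 2007 + 6 days = May 16, 2007.
The approach phase begins: May 16, 2007 + 19 days = Jun 4, 2007.
Both prerequisites met — the cruise phase begins (May 18, 2007), the approach phase begins (Jun 4, 2007); the later is Jun 4, 2007.
Orbit insertion is achieved: Jun 4, 2007 + 3 days = Jun 7, 2007.

June 7, 2007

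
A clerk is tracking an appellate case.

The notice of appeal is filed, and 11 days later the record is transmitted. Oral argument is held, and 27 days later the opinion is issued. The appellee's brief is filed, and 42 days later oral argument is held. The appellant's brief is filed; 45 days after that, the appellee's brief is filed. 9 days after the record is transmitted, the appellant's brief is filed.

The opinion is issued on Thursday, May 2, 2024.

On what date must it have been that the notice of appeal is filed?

Wednesday, December 20, 2023

The opinion is issued: May 2, 2024.
Oral argument is held: May 2, 2024 − 27 days = Apr 5, 2024.
The appellee's brief is filed: Apr 5, 2024 − 42 days = Feb 23, 2024.
The appellant's brief is filed: Feb 23, 2024 − 45 days = Jan 9, 2024.
The record is transmitted: Jan 9, 2024 − 9 days = Dec 31, 2023.
The notice of appeal is filed: Dec 31, 2023 − 11 days = Dec 20, 2023.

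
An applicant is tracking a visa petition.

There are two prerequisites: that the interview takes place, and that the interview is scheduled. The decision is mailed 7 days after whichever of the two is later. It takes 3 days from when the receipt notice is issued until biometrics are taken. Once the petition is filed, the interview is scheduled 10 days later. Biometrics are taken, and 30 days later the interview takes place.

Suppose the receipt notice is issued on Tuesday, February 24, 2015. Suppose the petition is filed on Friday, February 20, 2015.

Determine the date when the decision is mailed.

Sunday, April 5, 2015

The receipt notice is issued: Feb 24, 2015.
Biometrics are taken: Feb 24, 2015 + 3 days = Feb 27, 2015.
The interview takes place: Feb 27, 2015 + 30 days = Mar 29, 2015.
The petition is filed: Feb 20, 2015.
The interview is scheduled: Feb 20, 2015 + 10 days = Mar 2, 2015.
Both prerequisites met — the interview takes place (Mar 29, 2015), the interview is scheduled (Mar 2, 2015); the later is Mar 29, 2015.
The decision is mailed: Mar 29, 2015 + 7 days = Apr 5, 2015.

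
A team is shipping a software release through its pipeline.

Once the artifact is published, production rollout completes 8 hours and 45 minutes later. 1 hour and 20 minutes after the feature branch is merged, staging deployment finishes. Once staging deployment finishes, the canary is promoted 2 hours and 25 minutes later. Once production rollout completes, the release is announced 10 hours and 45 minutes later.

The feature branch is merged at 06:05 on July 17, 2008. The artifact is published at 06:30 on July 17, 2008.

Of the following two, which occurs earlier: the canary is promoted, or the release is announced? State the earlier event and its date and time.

The feature branch is merged: 06:05 Jul 17, 2008.
Staging deployment finishes: 06:05 Jul 17, 2008 + 1h20m = 07:25 Jul 17, 2008.
The canary is promoted: 07:25 Jul 17, 2008 + 2h25m = 09:50 Jul 17, 2008.
The artifact is published: 06:30 Jul 17, 2008.
Production rollout completes: 06:30 Jul 17, 2008 + 8h45m = 15:15 Jul 17, 2008.
The release is announced: 15:15 Jul 17, 2008 + 10h45m = 02:00 Jul 18, 2008.
Comparing: the canary is promoted at 09:50 Jul 17, 2008 vs the release is announced at 02:00 Jul 18, 2008. Earlier: the canary is promoted.

The canary is promoted — 09:50 on July 17, 2008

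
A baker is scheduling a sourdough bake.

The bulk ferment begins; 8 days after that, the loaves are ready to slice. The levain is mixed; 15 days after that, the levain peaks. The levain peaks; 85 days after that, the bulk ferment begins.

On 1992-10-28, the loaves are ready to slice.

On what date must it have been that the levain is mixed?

The loaves are ready to slice: Oct 28, 1992.
The bulk ferment begins: Oct 28, 1992 − 8 days = Oct 20, 1992.
The levain peaks: Oct 20, 1992 − 85 days = Jul 27, 1992.
The levain is mixed: Jul 27, 1992 − 15 days = Jul 12, 1992.

1992-07-12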